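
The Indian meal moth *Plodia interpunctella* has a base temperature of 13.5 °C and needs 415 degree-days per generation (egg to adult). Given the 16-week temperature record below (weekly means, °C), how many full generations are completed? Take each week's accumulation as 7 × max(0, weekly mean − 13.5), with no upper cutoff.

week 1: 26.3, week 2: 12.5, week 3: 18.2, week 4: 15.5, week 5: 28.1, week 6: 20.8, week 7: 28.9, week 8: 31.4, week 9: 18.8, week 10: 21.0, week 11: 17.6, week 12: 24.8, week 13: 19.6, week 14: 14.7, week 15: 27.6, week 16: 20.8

2 generations

Weekly DD (7 × max(0, T̄ − 13.5)): 89.6, 0.0, 32.9, 14.0, 102.2, 51.1, 107.8, 125.3, 37.1, 52.5, 28.7, 79.1, 42.7, 8.4, 98.7, 51.1.
Season total = 921.2 DD.
Complete generations = ⌊921.2 / 415⌋ = 2.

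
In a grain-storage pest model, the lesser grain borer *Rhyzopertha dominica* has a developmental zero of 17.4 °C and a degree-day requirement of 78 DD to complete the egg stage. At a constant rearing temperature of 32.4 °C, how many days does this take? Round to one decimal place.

Daily accumulation = 32.4 − 17.4 = 15.0 DD/day.
Duration = 78 / 15.0 = 5.200 ≈ 5.2 days.

5.2 days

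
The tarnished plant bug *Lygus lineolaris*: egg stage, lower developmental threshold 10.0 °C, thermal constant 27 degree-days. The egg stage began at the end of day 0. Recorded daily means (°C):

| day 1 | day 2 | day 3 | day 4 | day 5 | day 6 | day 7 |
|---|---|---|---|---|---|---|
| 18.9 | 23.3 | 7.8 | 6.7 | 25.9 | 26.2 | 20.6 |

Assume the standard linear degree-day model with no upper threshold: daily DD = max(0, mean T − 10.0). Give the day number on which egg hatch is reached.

day 5

Daily DD above 10.0 °C: 8.9, 13.3, 0.0, 0.0, 15.9, 16.2, 10.6.
Cumulative: 8.9, 22.2, 22.2, 22.2, 38.1, 54.3, 64.9.
The total first reaches 27 DD on day 5.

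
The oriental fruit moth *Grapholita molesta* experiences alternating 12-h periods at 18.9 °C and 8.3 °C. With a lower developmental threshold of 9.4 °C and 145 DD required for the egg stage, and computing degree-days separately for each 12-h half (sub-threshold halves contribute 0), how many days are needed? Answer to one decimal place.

Day half: max(0, 18.9 − 9.4) × 0.5 = 9.5 × 0.5 = 4.75 DD.
Night half: max(0, 8.3 − 9.4) × 0.5 = 0.0 × 0.5 = 0.00 DD.
Per 24 h: 4.75 DD/day.
Duration = 145 / 4.75 = 30.526 ≈ 30.5 days.

30.5 days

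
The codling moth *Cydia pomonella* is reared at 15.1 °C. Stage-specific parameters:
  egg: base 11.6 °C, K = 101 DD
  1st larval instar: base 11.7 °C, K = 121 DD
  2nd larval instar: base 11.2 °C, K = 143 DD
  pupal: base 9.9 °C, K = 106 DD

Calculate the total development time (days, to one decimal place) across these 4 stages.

121.5 days

egg: 101 / (15.1 − 11.6) = 101 / 3.5 = 28.857 d.
1st larval instar: 121 / (15.1 − 11.7) = 121 / 3.4 = 35.588 d.
2nd larval instar: 143 / (15.1 − 11.2) = 143 / 3.9 = 36.667 d.
pupal: 106 / (15.1 − 9.9) = 106 / 5.2 = 20.385 d.
Sum = 121.497 ≈ 121.5 days.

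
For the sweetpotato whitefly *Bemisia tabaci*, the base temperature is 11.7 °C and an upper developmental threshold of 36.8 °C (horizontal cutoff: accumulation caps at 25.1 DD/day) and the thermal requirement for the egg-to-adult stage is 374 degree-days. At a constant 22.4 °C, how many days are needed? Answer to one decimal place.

35.0 days

Daily accumulation = 22.4 − 11.7 = 10.7 DD/day.
Duration = 374 / 10.7 = 34.953 ≈ 35.0 days.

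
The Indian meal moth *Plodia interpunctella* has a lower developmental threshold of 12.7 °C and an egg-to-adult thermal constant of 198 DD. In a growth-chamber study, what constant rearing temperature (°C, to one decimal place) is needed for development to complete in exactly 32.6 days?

18.8 °C

Required daily accumulation = 198 / 32.6 = 6.074 DD/day.
T = T_base + 6.074 = 12.7 + 6.074 = 18.774 ≈ 18.8 °C.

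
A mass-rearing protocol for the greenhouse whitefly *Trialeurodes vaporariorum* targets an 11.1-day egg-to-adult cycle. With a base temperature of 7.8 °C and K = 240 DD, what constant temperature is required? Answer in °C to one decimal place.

29.4 °C

Required daily accumulation = 240 / 11.1 = 21.622 DD/day.
T = T_base + 21.622 = 7.8 + 21.622 = 29.422 ≈ 29.4 °C.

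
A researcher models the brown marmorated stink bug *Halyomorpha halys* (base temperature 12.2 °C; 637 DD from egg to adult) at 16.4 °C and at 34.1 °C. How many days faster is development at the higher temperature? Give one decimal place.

At 16.4 °C: 637 / (16.4 − 12.2) = 637 / 4.2 = 151.667 d.
At 34.1 °C: 637 / (34.1 − 12.2) = 637 / 21.9 = 29.087 d.
Difference = |151.667 − 29.087| = 122.580 ≈ 122.6 days.

122.6 days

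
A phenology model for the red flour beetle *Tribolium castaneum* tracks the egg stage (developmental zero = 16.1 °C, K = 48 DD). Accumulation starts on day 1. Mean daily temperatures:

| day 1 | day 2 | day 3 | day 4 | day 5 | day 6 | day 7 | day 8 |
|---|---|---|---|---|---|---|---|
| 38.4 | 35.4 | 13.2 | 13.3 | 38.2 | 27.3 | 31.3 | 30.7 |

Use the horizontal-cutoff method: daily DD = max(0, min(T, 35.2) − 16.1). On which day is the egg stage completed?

day 5

Daily DD above 16.1 °C (capped at 19.1): 19.1, 19.1, 0.0, 0.0, 19.1, 11.2, 15.2, 14.6.
Cumulative: 19.1, 38.2, 38.2, 38.2, 57.3, 68.5, 83.7, 98.3.
The total first reaches 48 DD on day 5.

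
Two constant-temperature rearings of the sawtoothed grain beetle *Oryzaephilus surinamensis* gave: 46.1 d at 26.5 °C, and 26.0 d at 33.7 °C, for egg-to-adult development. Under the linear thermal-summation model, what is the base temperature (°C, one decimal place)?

Equal thermal constants: D₁(T₁ − T_b) = D₂(T₂ − T_b).
46.1·(26.5 − T_b) = 26.0·(33.7 − T_b)
T_b = (46.1·26.5 − 26.0·33.7) / (46.1 − 26.0) = 345.45 / 20.1 = 17.187 °C ≈ 17.2 °C.

17.2 °C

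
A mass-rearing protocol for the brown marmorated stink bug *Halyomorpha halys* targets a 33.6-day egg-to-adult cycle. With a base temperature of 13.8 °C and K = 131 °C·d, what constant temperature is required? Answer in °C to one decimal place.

Required daily accumulation = 131 / 33.6 = 3.899 DD/day.
T = T_base + 3.899 = 13.8 + 3.899 = 17.699 ≈ 17.7 °C.

17.7 °C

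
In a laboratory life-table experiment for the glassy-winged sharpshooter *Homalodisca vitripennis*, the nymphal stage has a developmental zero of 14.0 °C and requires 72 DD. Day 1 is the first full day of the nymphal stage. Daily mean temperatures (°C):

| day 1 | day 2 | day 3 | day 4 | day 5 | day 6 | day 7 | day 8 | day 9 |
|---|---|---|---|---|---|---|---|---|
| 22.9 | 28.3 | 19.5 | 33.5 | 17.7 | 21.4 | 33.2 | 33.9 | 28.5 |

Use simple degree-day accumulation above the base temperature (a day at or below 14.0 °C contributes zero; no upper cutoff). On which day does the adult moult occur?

Daily DD above 14.0 °C: 8.9, 14.3, 5.5, 19.5, 3.7, 7.4, 19.2, 19.9, 14.5.
Cumulative: 8.9, 23.2, 28.7, 48.2, 51.9, 59.3, 78.5, 98.4, 112.9.
The total first reaches 72 DD on day 7.

day 7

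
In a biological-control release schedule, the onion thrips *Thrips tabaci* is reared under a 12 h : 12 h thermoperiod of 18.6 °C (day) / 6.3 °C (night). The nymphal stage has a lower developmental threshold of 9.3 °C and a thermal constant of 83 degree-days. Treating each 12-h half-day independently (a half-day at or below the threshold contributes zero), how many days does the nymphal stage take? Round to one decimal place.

17.8 days

Day half: max(0, 18.6 − 9.3) × 0.5 = 9.3 × 0.5 = 4.65 DD.
Night half: max(0, 6.3 − 9.3) × 0.5 = 0.0 × 0.5 = 0.00 DD.
Per 24 h: 4.65 DD/day.
Duration = 83 / 4.65 = 17.849 ≈ 17.8 days.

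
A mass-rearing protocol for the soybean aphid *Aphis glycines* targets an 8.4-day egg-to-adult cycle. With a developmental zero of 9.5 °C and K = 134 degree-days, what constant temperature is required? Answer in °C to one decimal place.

25.5 °C

Required daily accumulation = 134 / 8.4 = 15.952 DD/day.
T = T_base + 15.952 = 9.5 + 15.952 = 25.452 ≈ 25.5 °C.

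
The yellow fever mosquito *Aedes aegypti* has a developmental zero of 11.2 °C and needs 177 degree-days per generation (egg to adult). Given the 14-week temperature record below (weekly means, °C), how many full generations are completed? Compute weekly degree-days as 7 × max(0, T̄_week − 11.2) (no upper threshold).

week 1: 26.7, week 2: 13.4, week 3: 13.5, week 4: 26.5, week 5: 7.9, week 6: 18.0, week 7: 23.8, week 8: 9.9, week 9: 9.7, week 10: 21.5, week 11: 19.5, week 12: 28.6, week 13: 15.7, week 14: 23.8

4 generations

Weekly DD (7 × max(0, T̄ − 11.2)): 108.5, 15.4, 16.1, 107.1, 0.0, 47.6, 88.2, 0.0, 0.0, 72.1, 58.1, 121.8, 31.5, 88.2.
Season total = 754.6 DD.
Complete generations = ⌊754.6 / 177⌋ = 4.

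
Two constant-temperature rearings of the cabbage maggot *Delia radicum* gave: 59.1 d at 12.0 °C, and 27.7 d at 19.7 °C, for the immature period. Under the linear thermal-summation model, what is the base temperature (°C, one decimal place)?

5.2 °C

Equal thermal constants: D₁(T₁ − T_b) = D₂(T₂ − T_b).
59.1·(12.0 − T_b) = 27.7·(19.7 − T_b)
T_b = (59.1·12.0 − 27.7·19.7) / (59.1 − 27.7) = 163.51 / 31.4 = 5.207 °C ≈ 5.2 °C.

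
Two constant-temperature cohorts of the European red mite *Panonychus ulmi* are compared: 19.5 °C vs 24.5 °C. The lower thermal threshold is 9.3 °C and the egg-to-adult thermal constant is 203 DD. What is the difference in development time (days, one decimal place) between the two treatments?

6.5 days

At 19.5 °C: 203 / (19.5 − 9.3) = 203 / 10.2 = 19.902 d.
At 24.5 °C: 203 / (24.5 − 9.3) = 203 / 15.2 = 13.355 d.
Difference = |19.902 − 13.355| = 6.547 ≈ 6.5 days.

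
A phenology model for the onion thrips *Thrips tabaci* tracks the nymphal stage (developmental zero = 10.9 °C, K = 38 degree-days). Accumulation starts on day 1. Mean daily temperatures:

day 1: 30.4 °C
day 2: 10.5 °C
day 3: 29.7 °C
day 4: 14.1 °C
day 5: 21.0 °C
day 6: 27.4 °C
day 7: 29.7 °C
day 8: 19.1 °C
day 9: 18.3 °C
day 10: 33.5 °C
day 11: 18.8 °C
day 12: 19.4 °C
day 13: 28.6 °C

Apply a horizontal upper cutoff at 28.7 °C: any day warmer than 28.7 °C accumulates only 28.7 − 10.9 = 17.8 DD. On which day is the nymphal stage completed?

Daily DD above 10.9 °C (capped at 17.8): 17.8, 0.0, 17.8, 3.2, 10.1, 16.5, 17.8, 8.2, 7.4, 17.8, 7.9, 8.5, 17.7.
Cumulative: 17.8, 17.8, 35.6, 38.8, 48.9, 65.4, 83.2, 91.4, 98.8, 116.6, 124.5, 133.0, 150.7.
The total first reaches 38 DD on day 4.

day 4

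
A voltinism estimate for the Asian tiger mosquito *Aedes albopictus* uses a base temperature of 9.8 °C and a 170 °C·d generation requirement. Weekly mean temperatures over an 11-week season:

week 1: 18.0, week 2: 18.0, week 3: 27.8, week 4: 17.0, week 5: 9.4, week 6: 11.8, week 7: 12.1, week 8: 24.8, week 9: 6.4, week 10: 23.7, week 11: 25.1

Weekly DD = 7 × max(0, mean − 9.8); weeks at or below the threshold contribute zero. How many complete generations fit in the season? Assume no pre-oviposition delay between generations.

Weekly DD (7 × max(0, T̄ − 9.8)): 57.4, 57.4, 126.0, 50.4, 0.0, 14.0, 16.1, 105.0, 0.0, 97.3, 107.1.
Season total = 630.7 DD.
Complete generations = ⌊630.7 / 170⌋ = 3.

3 generations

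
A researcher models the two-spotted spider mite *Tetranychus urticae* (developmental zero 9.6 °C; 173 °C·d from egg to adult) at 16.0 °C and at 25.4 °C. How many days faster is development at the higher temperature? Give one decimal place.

At 16.0 °C: 173 / (16.0 − 9.6) = 173 / 6.4 = 27.031 d.
At 25.4 °C: 173 / (25.4 − 9.6) = 173 / 15.8 = 10.949 d.
Difference = |27.031 − 10.949| = 16.082 ≈ 16.1 days.

16.1 days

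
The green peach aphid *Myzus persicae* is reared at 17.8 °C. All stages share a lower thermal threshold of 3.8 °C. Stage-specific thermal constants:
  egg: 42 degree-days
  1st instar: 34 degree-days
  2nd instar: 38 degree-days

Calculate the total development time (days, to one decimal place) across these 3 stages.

Daily accumulation at 17.8 °C = 17.8 − 3.8 = 14.0 DD/day.
Total K = 42 + 34 + 38 = 114 DD.
Total duration = 114 / 14.0 = 8.143 ≈ 8.1 days.

8.1 days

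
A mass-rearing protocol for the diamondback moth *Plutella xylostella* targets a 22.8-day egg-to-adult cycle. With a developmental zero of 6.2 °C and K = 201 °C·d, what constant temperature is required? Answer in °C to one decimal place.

Required daily accumulation = 201 / 22.8 = 8.816 DD/day.
T = T_base + 8.816 = 6.2 + 8.816 = 15.016 ≈ 15.0 °C.

15.0 °C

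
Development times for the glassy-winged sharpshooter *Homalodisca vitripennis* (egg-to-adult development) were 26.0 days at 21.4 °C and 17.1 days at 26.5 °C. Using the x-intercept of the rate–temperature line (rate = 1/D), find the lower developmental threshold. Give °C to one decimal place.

Under the model K = D·(T − T_b), so D₁·(T₁ − T_b) = D₂·(T₂ − T_b).
26.0·(21.4 − T_b) = 17.1·(26.5 − T_b)
T_b = (26.0·21.4 − 17.1·26.5) / (26.0 − 17.1) = 103.25 / 8.9 = 11.601 °C ≈ 11.6 °C.

11.6 °C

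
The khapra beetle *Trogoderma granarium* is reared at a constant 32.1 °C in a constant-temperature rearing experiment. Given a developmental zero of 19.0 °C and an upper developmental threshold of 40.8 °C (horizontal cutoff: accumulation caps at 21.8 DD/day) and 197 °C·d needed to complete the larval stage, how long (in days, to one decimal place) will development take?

Daily accumulation = 32.1 − 19.0 = 13.1 DD/day.
Duration = 197 / 13.1 = 15.038 ≈ 15.0 days.

15.0 days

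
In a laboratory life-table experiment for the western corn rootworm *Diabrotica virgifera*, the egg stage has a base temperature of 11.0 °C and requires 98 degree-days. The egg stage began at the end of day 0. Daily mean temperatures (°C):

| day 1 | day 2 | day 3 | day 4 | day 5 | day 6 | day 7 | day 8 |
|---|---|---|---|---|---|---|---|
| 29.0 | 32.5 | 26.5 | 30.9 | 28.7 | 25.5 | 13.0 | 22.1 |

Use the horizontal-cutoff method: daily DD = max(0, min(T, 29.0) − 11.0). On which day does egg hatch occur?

Daily DD above 11.0 °C (capped at 18.0): 18.0, 18.0, 15.5, 18.0, 17.7, 14.5, 2.0, 11.1.
Cumulative: 18.0, 36.0, 51.5, 69.5, 87.2, 101.7, 103.7, 114.8.
The total first reaches 98 DD on day 6.

day 6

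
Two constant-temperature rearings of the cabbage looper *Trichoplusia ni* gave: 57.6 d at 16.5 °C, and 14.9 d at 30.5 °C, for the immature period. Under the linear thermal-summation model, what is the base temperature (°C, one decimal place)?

Equal thermal constants: D₁(T₁ − T_b) = D₂(T₂ − T_b).
57.6·(16.5 − T_b) = 14.9·(30.5 − T_b)
T_b = (57.6·16.5 − 14.9·30.5) / (57.6 − 14.9) = 495.95 / 42.7 = 11.615 °C ≈ 11.6 °C.

11.6 °C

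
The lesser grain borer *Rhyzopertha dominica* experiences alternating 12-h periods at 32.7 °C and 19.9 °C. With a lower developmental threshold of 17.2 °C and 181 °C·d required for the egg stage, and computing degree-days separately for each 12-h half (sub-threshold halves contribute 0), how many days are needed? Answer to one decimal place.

Day half: max(0, 32.7 − 17.2) × 0.5 = 15.5 × 0.5 = 7.75 DD.
Night half: max(0, 19.9 − 17.2) × 0.5 = 2.7 × 0.5 = 1.35 DD.
Per 24 h: 9.10 DD/day.
Duration = 181 / 9.10 = 19.890 ≈ 19.9 days.

19.9 days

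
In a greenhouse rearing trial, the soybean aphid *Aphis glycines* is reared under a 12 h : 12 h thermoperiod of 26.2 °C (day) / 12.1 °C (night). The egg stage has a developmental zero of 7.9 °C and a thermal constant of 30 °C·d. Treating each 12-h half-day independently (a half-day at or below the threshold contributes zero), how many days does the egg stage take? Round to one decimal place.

Day half: max(0, 26.2 − 7.9) × 0.5 = 18.3 × 0.5 = 9.15 DD.
Night half: max(0, 12.1 − 7.9) × 0.5 = 4.2 × 0.5 = 2.10 DD.
Per 24 h: 11.25 DD/day.
Duration = 30 / 11.25 = 2.667 ≈ 2.7 days.

2.7 days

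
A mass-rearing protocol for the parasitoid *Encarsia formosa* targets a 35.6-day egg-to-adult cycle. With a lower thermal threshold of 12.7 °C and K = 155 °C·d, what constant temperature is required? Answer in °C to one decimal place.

Required daily accumulation = 155 / 35.6 = 4.354 DD/day.
T = T_base + 4.354 = 12.7 + 4.354 = 17.054 ≈ 17.1 °C.

17.1 °C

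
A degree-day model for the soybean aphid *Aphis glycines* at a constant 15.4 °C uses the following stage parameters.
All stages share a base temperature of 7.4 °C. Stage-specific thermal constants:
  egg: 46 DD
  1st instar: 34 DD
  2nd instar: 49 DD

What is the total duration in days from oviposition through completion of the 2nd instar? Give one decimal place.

16.1 days

Daily accumulation at 15.4 °C = 15.4 − 7.4 = 8.0 DD/day.
Total K = 46 + 34 + 49 = 129 DD.
Total duration = 129 / 8.0 = 16.125 ≈ 16.1 days.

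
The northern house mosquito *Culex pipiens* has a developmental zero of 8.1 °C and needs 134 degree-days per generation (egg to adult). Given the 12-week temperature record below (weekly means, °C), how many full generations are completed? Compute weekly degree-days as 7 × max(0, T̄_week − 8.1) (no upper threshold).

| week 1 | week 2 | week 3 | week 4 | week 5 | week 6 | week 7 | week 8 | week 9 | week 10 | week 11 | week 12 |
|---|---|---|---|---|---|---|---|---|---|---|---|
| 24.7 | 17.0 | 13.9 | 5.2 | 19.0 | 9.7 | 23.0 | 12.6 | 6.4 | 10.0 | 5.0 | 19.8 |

4 generations

Weekly DD (7 × max(0, T̄ − 8.1)): 116.2, 62.3, 40.6, 0.0, 76.3, 11.2, 104.3, 31.5, 0.0, 13.3, 0.0, 81.9.
Season total = 537.6 DD.
Complete generations = ⌊537.6 / 134⌋ = 4.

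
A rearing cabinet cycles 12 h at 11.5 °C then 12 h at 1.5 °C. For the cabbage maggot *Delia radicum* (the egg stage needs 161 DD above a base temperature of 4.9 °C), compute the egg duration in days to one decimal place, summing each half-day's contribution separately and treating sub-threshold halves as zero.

48.8 days

Day half: max(0, 11.5 − 4.9) × 0.5 = 6.6 × 0.5 = 3.30 DD.
Night half: max(0, 1.5 − 4.9) × 0.5 = 0.0 × 0.5 = 0.00 DD.
Per 24 h: 3.30 DD/day.
Duration = 161 / 3.30 = 48.788 ≈ 48.8 days.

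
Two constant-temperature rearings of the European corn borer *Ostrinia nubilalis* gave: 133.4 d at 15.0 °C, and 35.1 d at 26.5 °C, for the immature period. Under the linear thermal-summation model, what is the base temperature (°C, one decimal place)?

Under the model K = D·(T − T_b), so D₁·(T₁ − T_b) = D₂·(T₂ − T_b).
133.4·(15.0 − T_b) = 35.1·(26.5 − T_b)
T_b = (133.4·15.0 − 35.1·26.5) / (133.4 − 35.1) = 1070.85 / 98.3 = 10.894 °C ≈ 10.9 °C.

10.9 °C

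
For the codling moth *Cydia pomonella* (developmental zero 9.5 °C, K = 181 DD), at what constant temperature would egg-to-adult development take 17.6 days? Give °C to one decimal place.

19.8 °C

Required daily accumulation = 181 / 17.6 = 10.284 DD/day.
T = T_base + 10.284 = 9.5 + 10.284 = 19.784 ≈ 19.8 °C.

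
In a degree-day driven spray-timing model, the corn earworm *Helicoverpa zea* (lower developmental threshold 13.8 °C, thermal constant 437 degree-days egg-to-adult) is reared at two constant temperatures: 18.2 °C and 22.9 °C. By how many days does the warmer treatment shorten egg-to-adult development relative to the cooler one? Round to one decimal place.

51.3 days

At 18.2 °C: 437 / (18.2 − 13.8) = 437 / 4.4 = 99.318 d.
At 22.9 °C: 437 / (22.9 − 13.8) = 437 / 9.1 = 48.022 d.
Difference = |99.318 − 48.022| = 51.296 ≈ 51.3 days.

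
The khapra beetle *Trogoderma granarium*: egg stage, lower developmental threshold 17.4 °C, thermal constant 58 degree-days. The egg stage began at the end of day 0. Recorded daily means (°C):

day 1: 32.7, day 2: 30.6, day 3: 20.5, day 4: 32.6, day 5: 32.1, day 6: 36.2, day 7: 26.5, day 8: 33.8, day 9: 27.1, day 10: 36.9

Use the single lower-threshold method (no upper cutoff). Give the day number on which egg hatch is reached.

Daily DD above 17.4 °C: 15.3, 13.2, 3.1, 15.2, 14.7, 18.8, 9.1, 16.4, 9.7, 19.5.
Cumulative: 15.3, 28.5, 31.6, 46.8, 61.5, 80.3, 89.4, 105.8, 115.5, 135.0.
The total first reaches 58 DD on day 5.

day 5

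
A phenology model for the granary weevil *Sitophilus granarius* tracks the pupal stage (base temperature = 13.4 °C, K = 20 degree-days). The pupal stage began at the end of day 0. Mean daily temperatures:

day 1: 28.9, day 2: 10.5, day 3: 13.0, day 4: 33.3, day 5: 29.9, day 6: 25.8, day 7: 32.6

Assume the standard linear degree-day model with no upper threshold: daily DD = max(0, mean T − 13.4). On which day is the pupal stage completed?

day 4

Daily DD above 13.4 °C: 15.5, 0.0, 0.0, 19.9, 16.5, 12.4, 19.2.
Cumulative: 15.5, 15.5, 15.5, 35.4, 51.9, 64.3, 83.5.
The total first reaches 20 DD on day 4.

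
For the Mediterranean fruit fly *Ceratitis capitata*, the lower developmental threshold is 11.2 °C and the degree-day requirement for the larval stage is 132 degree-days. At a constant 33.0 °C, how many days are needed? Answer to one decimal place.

Daily accumulation = 33.0 − 11.2 = 21.8 DD/day.
Duration = 132 / 21.8 = 6.055 ≈ 6.1 days.

6.1 days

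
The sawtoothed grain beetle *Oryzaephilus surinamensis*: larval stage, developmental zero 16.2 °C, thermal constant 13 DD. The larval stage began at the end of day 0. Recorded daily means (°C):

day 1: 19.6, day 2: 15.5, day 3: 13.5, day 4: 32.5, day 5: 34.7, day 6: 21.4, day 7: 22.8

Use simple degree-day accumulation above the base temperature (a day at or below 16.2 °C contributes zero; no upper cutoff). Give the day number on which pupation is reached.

Daily DD above 16.2 °C: 3.4, 0.0, 0.0, 16.3, 18.5, 5.2, 6.6.
Cumulative: 3.4, 3.4, 3.4, 19.7, 38.2, 43.4, 50.0.
The total first reaches 13 DD on day 4.

day 4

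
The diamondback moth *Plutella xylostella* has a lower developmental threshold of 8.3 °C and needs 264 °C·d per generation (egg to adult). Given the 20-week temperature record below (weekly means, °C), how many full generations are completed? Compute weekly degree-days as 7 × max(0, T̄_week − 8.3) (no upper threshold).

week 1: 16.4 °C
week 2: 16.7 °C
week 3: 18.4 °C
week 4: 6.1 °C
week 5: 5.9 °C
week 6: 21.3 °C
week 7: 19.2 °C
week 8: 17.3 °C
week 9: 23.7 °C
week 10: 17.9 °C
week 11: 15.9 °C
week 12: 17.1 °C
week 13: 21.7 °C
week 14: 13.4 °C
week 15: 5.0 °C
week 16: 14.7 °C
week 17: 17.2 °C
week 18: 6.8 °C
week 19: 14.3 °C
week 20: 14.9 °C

3 generations

Weekly DD (7 × max(0, T̄ − 8.3)): 56.7, 58.8, 70.7, 0.0, 0.0, 91.0, 76.3, 63.0, 107.8, 67.2, 53.2, 61.6, 93.8, 35.7, 0.0, 44.8, 62.3, 0.0, 42.0, 46.2.
Season total = 1031.1 DD.
Complete generations = ⌊1031.1 / 264⌋ = 3.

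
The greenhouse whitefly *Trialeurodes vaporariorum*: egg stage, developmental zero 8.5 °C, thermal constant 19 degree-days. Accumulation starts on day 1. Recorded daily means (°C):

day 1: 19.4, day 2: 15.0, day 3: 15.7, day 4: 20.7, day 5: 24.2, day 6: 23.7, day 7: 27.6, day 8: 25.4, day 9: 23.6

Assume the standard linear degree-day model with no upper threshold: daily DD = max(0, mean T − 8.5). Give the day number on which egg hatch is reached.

day 3

Daily DD above 8.5 °C: 10.9, 6.5, 7.2, 12.2, 15.7, 15.2, 19.1, 16.9, 15.1.
Cumulative: 10.9, 17.4, 24.6, 36.8, 52.5, 67.7, 86.8, 103.7, 118.8.
The total first reaches 19 DD on day 3.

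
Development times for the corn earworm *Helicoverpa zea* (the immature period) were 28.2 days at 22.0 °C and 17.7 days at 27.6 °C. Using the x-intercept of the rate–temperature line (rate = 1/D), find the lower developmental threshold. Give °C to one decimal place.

Equal thermal constants: D₁(T₁ − T_b) = D₂(T₂ − T_b).
28.2·(22.0 − T_b) = 17.7·(27.6 − T_b)
T_b = (28.2·22.0 − 17.7·27.6) / (28.2 − 17.7) = 131.88 / 10.5 = 12.560 °C ≈ 12.6 °C.

12.6 °C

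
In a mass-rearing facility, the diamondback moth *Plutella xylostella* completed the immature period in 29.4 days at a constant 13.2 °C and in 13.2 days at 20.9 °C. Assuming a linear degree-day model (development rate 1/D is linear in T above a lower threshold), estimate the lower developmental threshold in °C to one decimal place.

Under the model K = D·(T − T_b), so D₁·(T₁ − T_b) = D₂·(T₂ − T_b).
29.4·(13.2 − T_b) = 13.2·(20.9 − T_b)
T_b = (29.4·13.2 − 13.2·20.9) / (29.4 − 13.2) = 112.20 / 16.2 = 6.926 °C ≈ 6.9 °C.

6.9 °C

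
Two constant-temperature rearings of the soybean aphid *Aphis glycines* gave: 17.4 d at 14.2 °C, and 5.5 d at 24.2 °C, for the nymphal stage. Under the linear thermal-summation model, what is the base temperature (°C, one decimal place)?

Linear rate model ⇒ the product D·(T − T_b) is constant across temperatures.
17.4·(14.2 − T_b) = 5.5·(24.2 − T_b)
T_b = (17.4·14.2 − 5.5·24.2) / (17.4 − 5.5) = 113.98 / 11.9 = 9.578 °C ≈ 9.6 °C.

9.6 °C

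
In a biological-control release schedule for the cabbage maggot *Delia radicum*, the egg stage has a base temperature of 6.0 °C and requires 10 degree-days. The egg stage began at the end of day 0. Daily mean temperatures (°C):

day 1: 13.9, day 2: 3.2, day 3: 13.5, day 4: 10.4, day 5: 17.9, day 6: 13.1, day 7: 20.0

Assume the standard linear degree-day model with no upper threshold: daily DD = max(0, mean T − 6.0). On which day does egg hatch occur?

Daily DD above 6.0 °C: 7.9, 0.0, 7.5, 4.4, 11.9, 7.1, 14.0.
Cumulative: 7.9, 7.9, 15.4, 19.8, 31.7, 38.8, 52.8.
The total first reaches 10 DD on day 3.

day 3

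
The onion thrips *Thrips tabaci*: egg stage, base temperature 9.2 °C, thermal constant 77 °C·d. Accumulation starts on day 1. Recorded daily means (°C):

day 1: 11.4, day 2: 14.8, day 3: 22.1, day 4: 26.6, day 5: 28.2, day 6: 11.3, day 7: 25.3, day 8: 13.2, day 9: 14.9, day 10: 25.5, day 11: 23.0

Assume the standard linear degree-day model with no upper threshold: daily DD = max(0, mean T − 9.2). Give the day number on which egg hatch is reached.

Daily DD above 9.2 °C: 2.2, 5.6, 12.9, 17.4, 19.0, 2.1, 16.1, 4.0, 5.7, 16.3, 13.8.
Cumulative: 2.2, 7.8, 20.7, 38.1, 57.1, 59.2, 75.3, 79.3, 85.0, 101.3, 115.1.
The total first reaches 77 DD on day 8.

day 8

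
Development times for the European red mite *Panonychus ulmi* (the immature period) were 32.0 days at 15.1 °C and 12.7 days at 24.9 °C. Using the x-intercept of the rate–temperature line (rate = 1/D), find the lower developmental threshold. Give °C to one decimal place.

Equal thermal constants: D₁(T₁ − T_b) = D₂(T₂ − T_b).
32.0·(15.1 − T_b) = 12.7·(24.9 − T_b)
T_b = (32.0·15.1 − 12.7·24.9) / (32.0 − 12.7) = 166.97 / 19.3 = 8.651 °C ≈ 8.7 °C.

8.7 °C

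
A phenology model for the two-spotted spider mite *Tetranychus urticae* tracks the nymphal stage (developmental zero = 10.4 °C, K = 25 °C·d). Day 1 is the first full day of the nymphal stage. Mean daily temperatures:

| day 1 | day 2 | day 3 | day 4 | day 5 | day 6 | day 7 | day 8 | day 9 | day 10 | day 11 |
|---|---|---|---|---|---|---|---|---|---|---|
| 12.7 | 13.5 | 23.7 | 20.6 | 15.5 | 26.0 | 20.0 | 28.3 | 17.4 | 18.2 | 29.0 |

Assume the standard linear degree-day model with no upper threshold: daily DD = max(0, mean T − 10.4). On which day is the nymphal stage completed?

day 4

Daily DD above 10.4 °C: 2.3, 3.1, 13.3, 10.2, 5.1, 15.6, 9.6, 17.9, 7.0, 7.8, 18.6.
Cumulative: 2.3, 5.4, 18.7, 28.9, 34.0, 49.6, 59.2, 77.1, 84.1, 91.9, 110.5.
The total first reaches 25 DD on day 4.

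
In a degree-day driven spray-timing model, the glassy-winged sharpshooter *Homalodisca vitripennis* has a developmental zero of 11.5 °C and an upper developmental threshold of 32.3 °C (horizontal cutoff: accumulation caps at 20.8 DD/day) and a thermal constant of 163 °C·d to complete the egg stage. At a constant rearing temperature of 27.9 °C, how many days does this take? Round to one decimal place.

9.9 days

Daily accumulation = 27.9 − 11.5 = 16.4 DD/day.
Duration = 163 / 16.4 = 9.939 ≈ 9.9 days.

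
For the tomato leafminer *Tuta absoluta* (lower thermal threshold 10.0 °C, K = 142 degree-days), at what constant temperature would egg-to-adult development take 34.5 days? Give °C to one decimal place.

Required daily accumulation = 142 / 34.5 = 4.116 DD/day.
T = T_base + 4.116 = 10.0 + 4.116 = 14.116 ≈ 14.1 °C.

14.1 °C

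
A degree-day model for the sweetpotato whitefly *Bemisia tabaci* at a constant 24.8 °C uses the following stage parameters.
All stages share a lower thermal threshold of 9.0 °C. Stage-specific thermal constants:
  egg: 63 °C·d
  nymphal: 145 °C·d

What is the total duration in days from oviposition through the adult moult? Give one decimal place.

Daily accumulation at 24.8 °C = 24.8 − 9.0 = 15.8 DD/day.
Total K = 63 + 145 = 208 DD.
Total duration = 208 / 15.8 = 13.165 ≈ 13.2 days.

13.2 days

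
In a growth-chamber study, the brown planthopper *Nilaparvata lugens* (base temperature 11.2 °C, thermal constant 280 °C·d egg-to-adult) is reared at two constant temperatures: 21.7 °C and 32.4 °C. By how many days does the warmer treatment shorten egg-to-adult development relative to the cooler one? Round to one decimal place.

At 21.7 °C: 280 / (21.7 − 11.2) = 280 / 10.5 = 26.667 d.
At 32.4 °C: 280 / (32.4 − 11.2) = 280 / 21.2 = 13.208 d.
Difference = |26.667 − 13.208| = 13.459 ≈ 13.5 days.

13.5 days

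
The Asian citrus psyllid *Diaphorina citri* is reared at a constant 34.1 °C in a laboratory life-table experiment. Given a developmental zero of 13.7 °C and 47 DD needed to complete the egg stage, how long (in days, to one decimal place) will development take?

Daily accumulation = 34.1 − 13.7 = 20.4 DD/day.
Duration = 47 / 20.4 = 2.304 ≈ 2.3 days.

2.3 days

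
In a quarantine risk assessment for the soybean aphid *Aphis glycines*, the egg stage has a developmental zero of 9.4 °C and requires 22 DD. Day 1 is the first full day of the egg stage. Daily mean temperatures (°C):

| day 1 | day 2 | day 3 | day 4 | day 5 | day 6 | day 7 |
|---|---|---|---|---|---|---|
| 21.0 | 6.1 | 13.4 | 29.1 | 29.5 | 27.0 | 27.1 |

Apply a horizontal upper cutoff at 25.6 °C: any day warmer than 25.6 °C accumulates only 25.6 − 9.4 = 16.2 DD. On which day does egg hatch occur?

day 4

Daily DD above 9.4 °C (capped at 16.2): 11.6, 0.0, 4.0, 16.2, 16.2, 16.2, 16.2.
Cumulative: 11.6, 11.6, 15.6, 31.8, 48.0, 64.2, 80.4.
The total first reaches 22 DD on day 4.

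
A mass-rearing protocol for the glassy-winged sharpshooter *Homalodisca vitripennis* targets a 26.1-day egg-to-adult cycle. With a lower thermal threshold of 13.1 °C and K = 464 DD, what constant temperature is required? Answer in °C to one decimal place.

Required daily accumulation = 464 / 26.1 = 17.778 DD/day.
T = T_base + 17.778 = 13.1 + 17.778 = 30.878 ≈ 30.9 °C.

30.9 °C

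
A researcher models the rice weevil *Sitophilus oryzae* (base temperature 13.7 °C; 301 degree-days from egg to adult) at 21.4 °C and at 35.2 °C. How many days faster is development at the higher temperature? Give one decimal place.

25.1 days

At 21.4 °C: 301 / (21.4 − 13.7) = 301 / 7.7 = 39.091 d.
At 35.2 °C: 301 / (35.2 − 13.7) = 301 / 21.5 = 14.000 d.
Difference = |39.091 − 14.000| = 25.091 ≈ 25.1 days.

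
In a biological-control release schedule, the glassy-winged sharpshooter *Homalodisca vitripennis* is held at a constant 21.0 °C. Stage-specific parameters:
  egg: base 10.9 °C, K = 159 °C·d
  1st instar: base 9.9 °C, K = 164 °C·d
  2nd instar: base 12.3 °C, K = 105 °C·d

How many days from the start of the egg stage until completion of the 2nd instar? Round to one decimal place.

42.6 days

egg: 159 / (21.0 − 10.9) = 159 / 10.1 = 15.743 d.
1st instar: 164 / (21.0 − 9.9) = 164 / 11.1 = 14.775 d.
2nd instar: 105 / (21.0 − 12.3) = 105 / 8.7 = 12.069 d.
Sum = 42.586 ≈ 42.6 days.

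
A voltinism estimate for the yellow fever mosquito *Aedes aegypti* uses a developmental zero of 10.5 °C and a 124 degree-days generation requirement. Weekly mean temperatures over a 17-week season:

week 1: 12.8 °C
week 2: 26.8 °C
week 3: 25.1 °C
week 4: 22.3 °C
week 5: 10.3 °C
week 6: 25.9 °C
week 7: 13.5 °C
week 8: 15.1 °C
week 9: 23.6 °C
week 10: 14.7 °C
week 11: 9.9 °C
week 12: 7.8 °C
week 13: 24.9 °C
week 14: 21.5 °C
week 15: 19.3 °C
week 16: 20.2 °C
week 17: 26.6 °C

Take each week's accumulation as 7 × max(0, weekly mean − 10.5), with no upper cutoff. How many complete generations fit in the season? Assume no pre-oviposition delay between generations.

Weekly DD (7 × max(0, T̄ − 10.5)): 16.1, 114.1, 102.2, 82.6, 0.0, 107.8, 21.0, 32.2, 91.7, 29.4, 0.0, 0.0, 100.8, 77.0, 61.6, 67.9, 112.7.
Season total = 1017.1 DD.
Complete generations = ⌊1017.1 / 124⌋ = 8.

8 generations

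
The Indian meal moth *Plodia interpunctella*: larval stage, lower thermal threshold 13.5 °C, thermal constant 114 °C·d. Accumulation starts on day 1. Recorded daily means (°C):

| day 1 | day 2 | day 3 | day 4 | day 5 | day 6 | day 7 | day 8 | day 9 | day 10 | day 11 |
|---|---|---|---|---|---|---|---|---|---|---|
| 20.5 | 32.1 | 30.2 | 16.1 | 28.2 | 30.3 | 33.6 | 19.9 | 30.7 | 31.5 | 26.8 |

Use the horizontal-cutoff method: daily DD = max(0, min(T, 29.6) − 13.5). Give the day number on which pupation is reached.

day 10

Daily DD above 13.5 °C (capped at 16.1): 7.0, 16.1, 16.1, 2.6, 14.7, 16.1, 16.1, 6.4, 16.1, 16.1, 13.3.
Cumulative: 7.0, 23.1, 39.2, 41.8, 56.5, 72.6, 88.7, 95.1, 111.2, 127.3, 140.6.
The total first reaches 114 DD on day 10.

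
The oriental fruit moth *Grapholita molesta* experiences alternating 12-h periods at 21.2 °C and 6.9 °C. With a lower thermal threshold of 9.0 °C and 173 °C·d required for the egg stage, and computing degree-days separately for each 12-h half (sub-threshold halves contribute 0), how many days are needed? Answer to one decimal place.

28.4 days

Day half: max(0, 21.2 − 9.0) × 0.5 = 12.2 × 0.5 = 6.10 DD.
Night half: max(0, 6.9 − 9.0) × 0.5 = 0.0 × 0.5 = 0.00 DD.
Per 24 h: 6.10 DD/day.
Duration = 173 / 6.10 = 28.361 ≈ 28.4 days.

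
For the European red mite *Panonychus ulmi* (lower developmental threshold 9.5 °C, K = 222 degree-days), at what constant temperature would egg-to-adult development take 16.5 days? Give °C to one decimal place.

Required daily accumulation = 222 / 16.5 = 13.455 DD/day.
T = T_base + 13.455 = 9.5 + 13.455 = 22.955 ≈ 23.0 °C.

23.0 °C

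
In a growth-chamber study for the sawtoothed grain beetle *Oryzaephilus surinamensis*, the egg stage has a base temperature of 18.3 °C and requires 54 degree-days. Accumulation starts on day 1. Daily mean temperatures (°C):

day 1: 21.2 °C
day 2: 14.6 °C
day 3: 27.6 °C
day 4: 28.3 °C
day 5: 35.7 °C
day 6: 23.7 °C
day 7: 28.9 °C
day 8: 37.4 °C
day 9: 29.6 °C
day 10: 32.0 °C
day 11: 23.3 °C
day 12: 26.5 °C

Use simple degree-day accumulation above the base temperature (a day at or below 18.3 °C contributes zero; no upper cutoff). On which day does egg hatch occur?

Daily DD above 18.3 °C: 2.9, 0.0, 9.3, 10.0, 17.4, 5.4, 10.6, 19.1, 11.3, 13.7, 5.0, 8.2.
Cumulative: 2.9, 2.9, 12.2, 22.2, 39.6, 45.0, 55.6, 74.7, 86.0, 99.7, 104.7, 112.9.
The total first reaches 54 DD on day 7.

day 7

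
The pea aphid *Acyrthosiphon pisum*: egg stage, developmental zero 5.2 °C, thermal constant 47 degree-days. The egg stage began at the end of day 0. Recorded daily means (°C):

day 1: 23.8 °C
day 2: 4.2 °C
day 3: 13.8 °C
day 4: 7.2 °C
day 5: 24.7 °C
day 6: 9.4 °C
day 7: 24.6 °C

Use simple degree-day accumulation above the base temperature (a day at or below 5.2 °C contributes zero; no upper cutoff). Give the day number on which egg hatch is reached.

Daily DD above 5.2 °C: 18.6, 0.0, 8.6, 2.0, 19.5, 4.2, 19.4.
Cumulative: 18.6, 18.6, 27.2, 29.2, 48.7, 52.9, 72.3.
The total first reaches 47 DD on day 5.

day 5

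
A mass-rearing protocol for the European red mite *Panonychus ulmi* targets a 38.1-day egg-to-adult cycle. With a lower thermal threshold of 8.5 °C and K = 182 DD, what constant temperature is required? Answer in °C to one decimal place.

13.3 °C

Required daily accumulation = 182 / 38.1 = 4.777 DD/day.
T = T_base + 4.777 = 8.5 + 4.777 = 13.277 ≈ 13.3 °C.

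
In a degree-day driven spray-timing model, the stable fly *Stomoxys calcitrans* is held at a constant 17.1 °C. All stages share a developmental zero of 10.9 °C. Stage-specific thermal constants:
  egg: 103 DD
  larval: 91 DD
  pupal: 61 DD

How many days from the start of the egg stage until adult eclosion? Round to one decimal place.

Daily accumulation at 17.1 °C = 17.1 − 10.9 = 6.2 DD/day.
Total K = 103 + 91 + 61 = 255 DD.
Total duration = 255 / 6.2 = 41.129 ≈ 41.1 days.

41.1 days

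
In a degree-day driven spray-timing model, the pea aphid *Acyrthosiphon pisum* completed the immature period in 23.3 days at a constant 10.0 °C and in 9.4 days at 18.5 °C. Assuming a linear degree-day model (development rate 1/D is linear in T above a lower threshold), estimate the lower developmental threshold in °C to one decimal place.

4.3 °C

Linear rate model ⇒ the product D·(T − T_b) is constant across temperatures.
23.3·(10.0 − T_b) = 9.4·(18.5 − T_b)
T_b = (23.3·10.0 − 9.4·18.5) / (23.3 − 9.4) = 59.10 / 13.9 = 4.252 °C ≈ 4.3 °C.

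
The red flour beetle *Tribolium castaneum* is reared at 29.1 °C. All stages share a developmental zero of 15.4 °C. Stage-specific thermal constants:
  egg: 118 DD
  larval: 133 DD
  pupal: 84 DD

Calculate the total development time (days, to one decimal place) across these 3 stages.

24.5 days

Daily accumulation at 29.1 °C = 29.1 − 15.4 = 13.7 DD/day.
Total K = 118 + 133 + 84 = 335 DD.
Total duration = 335 / 13.7 = 24.453 ≈ 24.5 days.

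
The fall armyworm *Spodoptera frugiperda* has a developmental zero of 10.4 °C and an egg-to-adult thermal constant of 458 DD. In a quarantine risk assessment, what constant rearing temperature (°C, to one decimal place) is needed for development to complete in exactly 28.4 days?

26.5 °C

Required daily accumulation = 458 / 28.4 = 16.127 DD/day.
T = T_base + 16.127 = 10.4 + 16.127 = 26.527 ≈ 26.5 °C.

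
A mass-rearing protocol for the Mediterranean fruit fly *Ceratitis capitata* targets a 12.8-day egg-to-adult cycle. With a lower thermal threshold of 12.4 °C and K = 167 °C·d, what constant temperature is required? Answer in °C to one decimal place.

Required daily accumulation = 167 / 12.8 = 13.047 DD/day.
T = T_base + 13.047 = 12.4 + 13.047 = 25.447 ≈ 25.4 °C.

25.4 °C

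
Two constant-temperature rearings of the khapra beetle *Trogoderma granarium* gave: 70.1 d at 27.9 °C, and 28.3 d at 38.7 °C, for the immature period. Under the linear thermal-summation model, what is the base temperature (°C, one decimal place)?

Under the model K = D·(T − T_b), so D₁·(T₁ − T_b) = D₂·(T₂ − T_b).
70.1·(27.9 − T_b) = 28.3·(38.7 − T_b)
T_b = (70.1·27.9 − 28.3·38.7) / (70.1 − 28.3) = 860.58 / 41.8 = 20.588 °C ≈ 20.6 °C.

20.6 °C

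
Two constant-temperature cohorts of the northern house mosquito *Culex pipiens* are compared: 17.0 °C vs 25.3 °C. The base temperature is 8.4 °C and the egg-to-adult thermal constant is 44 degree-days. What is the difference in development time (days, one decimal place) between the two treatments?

At 17.0 °C: 44 / (17.0 − 8.4) = 44 / 8.6 = 5.116 d.
At 25.3 °C: 44 / (25.3 − 8.4) = 44 / 16.9 = 2.604 d.
Difference = |5.116 − 2.604| = 2.513 ≈ 2.5 days.

2.5 days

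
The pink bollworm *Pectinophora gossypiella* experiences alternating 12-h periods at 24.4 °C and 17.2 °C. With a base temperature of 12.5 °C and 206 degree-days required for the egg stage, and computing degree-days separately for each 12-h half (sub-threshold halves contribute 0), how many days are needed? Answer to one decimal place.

Day half: max(0, 24.4 − 12.5) × 0.5 = 11.9 × 0.5 = 5.95 DD.
Night half: max(0, 17.2 − 12.5) × 0.5 = 4.7 × 0.5 = 2.35 DD.
Per 24 h: 8.30 DD/day.
Duration = 206 / 8.30 = 24.819 ≈ 24.8 days.

24.8 days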